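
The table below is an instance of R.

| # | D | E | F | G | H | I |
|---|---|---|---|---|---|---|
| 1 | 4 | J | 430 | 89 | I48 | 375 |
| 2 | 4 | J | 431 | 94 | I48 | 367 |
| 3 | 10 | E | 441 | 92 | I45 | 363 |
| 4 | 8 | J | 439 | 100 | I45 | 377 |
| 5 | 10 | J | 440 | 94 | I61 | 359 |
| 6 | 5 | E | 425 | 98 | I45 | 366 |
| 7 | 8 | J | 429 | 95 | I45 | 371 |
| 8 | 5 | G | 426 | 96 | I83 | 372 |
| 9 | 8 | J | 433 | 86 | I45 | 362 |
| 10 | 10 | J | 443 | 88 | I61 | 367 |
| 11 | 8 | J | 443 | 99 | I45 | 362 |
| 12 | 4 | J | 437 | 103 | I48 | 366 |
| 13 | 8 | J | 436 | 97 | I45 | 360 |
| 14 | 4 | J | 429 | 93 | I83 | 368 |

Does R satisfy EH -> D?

(E=J, H=I48): rows 1, 2, 12 → D = 4, 4, 4 ✓
(E=E, H=I45): rows 3, 6 → D takes values {10, 5} — violation
(E=J, H=I45): rows 4, 7, 9, 11, 13 → D = 8, 8, 8, 8, 8 ✓
(E=J, H=I61): rows 5, 10 → D = 10, 10 ✓
(E=G, H=I83): row 8 → D = 5 ✓
(E=J, H=I83): row 14 → D = 4 ✓
Two rows agree on EH but differ on D, so EH -> D does not hold.

No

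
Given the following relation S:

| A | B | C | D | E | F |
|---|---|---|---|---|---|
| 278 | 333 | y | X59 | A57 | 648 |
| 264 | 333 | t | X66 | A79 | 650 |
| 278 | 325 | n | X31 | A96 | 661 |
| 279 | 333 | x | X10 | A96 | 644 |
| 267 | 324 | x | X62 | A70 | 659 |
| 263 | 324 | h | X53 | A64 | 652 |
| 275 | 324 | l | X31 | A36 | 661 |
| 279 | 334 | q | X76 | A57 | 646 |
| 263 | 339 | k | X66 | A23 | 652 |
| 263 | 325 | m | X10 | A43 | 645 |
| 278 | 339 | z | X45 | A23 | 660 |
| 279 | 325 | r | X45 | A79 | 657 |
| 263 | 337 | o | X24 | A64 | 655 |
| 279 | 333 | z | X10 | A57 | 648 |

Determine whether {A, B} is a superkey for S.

Two distinct rows share (A=279, B=333), so {A, B} does not determine every attribute — not a superkey.

No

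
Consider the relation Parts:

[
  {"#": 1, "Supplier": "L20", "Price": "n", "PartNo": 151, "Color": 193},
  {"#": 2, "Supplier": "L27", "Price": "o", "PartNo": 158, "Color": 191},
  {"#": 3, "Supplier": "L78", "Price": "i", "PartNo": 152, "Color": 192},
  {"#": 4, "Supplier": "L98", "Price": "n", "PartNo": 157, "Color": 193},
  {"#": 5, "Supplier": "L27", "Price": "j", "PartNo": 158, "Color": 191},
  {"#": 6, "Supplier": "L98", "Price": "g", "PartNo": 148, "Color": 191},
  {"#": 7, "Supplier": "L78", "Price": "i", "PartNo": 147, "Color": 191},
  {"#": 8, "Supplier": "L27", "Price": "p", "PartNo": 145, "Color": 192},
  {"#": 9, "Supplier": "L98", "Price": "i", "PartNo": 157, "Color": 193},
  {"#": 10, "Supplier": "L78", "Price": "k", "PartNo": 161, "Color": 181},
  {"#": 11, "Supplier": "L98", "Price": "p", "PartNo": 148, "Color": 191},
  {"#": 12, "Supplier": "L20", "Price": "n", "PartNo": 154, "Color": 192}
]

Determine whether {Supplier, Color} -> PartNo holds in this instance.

Yes

(Supplier=L20, Color=193): row 1 → PartNo = 151 ✓
(Supplier=L27, Color=191): rows 2, 5 → PartNo = 158, 158 ✓
(Supplier=L78, Color=192): row 3 → PartNo = 152 ✓
(Supplier=L98, Color=193): rows 4, 9 → PartNo = 157, 157 ✓
(Supplier=L98, Color=191): rows 6, 11 → PartNo = 148, 148 ✓
(Supplier=L78, Color=191): row 7 → PartNo = 147 ✓
(Supplier=L27, Color=192): row 8 → PartNo = 145 ✓
(Supplier=L78, Color=181): row 10 → PartNo = 161 ✓
(Supplier=L20, Color=192): row 12 → PartNo = 154 ✓
Every {Supplier, Color} value is associated with a single PartNo value, so {Supplier, Color} -> PartNo holds.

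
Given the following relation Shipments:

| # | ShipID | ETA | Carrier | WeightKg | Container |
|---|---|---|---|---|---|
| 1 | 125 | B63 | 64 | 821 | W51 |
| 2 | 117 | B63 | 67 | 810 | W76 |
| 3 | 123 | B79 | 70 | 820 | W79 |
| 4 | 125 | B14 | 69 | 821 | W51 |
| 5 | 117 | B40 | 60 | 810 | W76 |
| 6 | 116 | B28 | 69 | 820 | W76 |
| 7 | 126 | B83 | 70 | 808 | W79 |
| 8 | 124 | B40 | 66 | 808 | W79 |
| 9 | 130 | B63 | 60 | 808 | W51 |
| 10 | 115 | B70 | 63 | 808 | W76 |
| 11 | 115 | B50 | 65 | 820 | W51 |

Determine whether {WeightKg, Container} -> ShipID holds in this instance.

(WeightKg=821, Container=W51): rows 1, 4 → ShipID = 125, 125 ✓
(WeightKg=810, Container=W76): rows 2, 5 → ShipID = 117, 117 ✓
(WeightKg=820, Container=W79): row 3 → ShipID = 123 ✓
(WeightKg=820, Container=W76): row 6 → ShipID = 116 ✓
(WeightKg=808, Container=W79): rows 7, 8 → ShipID takes values {126, 124} — violation
(WeightKg=808, Container=W51): row 9 → ShipID = 130 ✓
(WeightKg=808, Container=W76): row 10 → ShipID = 115 ✓
(WeightKg=820, Container=W51): row 11 → ShipID = 115 ✓
Two rows agree on {WeightKg, Container} but differ on ShipID, so {WeightKg, Container} -> ShipID does not hold.

No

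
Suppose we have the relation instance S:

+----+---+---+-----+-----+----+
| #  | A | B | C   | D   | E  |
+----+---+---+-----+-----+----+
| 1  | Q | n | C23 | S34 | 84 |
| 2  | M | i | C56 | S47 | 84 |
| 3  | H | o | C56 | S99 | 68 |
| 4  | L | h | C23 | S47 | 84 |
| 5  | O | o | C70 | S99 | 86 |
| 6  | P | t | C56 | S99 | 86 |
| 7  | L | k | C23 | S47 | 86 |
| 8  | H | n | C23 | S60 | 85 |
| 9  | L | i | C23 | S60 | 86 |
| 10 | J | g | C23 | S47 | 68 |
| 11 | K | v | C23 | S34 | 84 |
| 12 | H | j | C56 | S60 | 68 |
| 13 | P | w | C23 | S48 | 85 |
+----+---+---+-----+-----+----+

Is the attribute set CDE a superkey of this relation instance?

No

Rows 1 and 11 have the same CDE value (C=C23, D=S34, E=84) but are distinct tuples, so CDE does not determine every attribute — not a superkey.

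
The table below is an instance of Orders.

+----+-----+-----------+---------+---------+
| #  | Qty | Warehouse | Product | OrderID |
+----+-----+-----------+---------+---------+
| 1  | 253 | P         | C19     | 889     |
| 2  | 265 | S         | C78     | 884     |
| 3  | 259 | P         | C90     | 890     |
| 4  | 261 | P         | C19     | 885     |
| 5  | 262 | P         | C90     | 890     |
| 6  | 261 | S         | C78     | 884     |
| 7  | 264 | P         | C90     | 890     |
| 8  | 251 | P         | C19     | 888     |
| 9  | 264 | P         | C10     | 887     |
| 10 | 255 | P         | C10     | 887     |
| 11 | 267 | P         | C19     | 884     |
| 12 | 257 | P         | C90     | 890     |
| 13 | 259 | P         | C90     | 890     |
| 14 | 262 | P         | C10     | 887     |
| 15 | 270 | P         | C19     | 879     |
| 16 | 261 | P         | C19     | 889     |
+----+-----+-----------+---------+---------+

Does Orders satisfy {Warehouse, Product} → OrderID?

No

(Warehouse=P, Product=C19): rows 1, 4, 8, 11, 15, 16 → OrderID takes values {889, 885, 888, 884, 879} — violation
(Warehouse=S, Product=C78): rows 2, 6 → OrderID = 884, 884 ✓
(Warehouse=P, Product=C90): rows 3, 5, 7, 12, 13 → OrderID = 890, 890, 890, 890, 890 ✓
(Warehouse=P, Product=C10): rows 9, 10, 14 → OrderID = 887, 887, 887 ✓
Two rows agree on {Warehouse, Product} but differ on OrderID, so {Warehouse, Product} → OrderID does not hold.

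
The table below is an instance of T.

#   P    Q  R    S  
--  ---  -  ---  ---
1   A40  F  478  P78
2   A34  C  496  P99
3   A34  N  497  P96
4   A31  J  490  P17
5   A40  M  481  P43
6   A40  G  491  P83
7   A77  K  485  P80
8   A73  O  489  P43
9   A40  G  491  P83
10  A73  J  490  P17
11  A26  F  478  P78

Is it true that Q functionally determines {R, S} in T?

Q=F: rows 1, 11 → {R,S} = (478, P78), (478, P78) ✓
Q=C: row 2 → {R,S} = (496, P99) ✓
Q=N: row 3 → {R,S} = (497, P96) ✓
Q=J: rows 4, 10 → {R,S} = (490, P17), (490, P17) ✓
Q=M: row 5 → {R,S} = (481, P43) ✓
Q=G: rows 6, 9 → {R,S} = (491, P83), (491, P83) ✓
Q=K: row 7 → {R,S} = (485, P80) ✓
Q=O: row 8 → {R,S} = (489, P43) ✓
Every Q value is associated with a single {R, S} value, so Q → {R, S} holds.

Yes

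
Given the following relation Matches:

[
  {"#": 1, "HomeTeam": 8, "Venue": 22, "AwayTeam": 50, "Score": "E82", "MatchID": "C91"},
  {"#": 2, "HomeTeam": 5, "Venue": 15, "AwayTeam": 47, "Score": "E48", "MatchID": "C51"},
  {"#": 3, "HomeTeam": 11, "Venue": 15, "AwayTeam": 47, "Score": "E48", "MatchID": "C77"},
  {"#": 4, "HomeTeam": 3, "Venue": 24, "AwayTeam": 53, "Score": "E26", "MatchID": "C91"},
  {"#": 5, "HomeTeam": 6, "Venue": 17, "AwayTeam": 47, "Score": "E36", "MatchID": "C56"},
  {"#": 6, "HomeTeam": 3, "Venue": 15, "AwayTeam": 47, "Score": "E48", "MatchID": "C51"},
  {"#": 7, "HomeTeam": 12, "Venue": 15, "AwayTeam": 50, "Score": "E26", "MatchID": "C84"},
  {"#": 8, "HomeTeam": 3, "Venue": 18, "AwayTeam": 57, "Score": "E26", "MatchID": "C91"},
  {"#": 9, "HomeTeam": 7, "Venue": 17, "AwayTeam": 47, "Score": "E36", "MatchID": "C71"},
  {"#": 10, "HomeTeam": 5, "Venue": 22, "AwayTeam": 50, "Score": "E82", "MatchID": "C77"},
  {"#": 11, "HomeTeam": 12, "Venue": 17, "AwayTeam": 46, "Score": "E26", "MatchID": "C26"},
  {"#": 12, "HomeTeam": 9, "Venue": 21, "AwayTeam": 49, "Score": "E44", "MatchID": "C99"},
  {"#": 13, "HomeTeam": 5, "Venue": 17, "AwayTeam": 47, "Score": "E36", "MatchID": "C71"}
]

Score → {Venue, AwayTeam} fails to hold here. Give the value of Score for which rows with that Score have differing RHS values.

E26

Score=E82: rows 1, 10 → {Venue,AwayTeam} = (22, 50), (22, 50) ✓
Score=E48: rows 2, 3, 6 → {Venue,AwayTeam} = (15, 47), (15, 47), (15, 47) ✓
Score=E26: rows 4, 7, 8, 11 → {Venue,AwayTeam} takes values {(24, 53), (15, 50), (18, 57), (17, 46)} — violation
Score=E36: rows 5, 9, 13 → {Venue,AwayTeam} = (17, 47), (17, 47), (17, 47) ✓
Score=E44: row 12 → {Venue,AwayTeam} = (21, 49) ✓
The only Score value with inconsistent RHS is Score=E26.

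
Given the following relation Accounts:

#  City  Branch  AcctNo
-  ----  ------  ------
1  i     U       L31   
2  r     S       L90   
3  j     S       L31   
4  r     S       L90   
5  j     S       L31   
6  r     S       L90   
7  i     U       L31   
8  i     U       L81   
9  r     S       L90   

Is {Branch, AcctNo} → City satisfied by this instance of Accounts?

(Branch=U, AcctNo=L31): rows 1, 7 → City = i, i ✓
(Branch=S, AcctNo=L90): rows 2, 4, 6, 9 → City = r, r, r, r ✓
(Branch=S, AcctNo=L31): rows 3, 5 → City = j, j ✓
(Branch=U, AcctNo=L81): row 8 → City = i ✓
Every {Branch, AcctNo} value is associated with a single City value, so {Branch, AcctNo} → City holds.

Yes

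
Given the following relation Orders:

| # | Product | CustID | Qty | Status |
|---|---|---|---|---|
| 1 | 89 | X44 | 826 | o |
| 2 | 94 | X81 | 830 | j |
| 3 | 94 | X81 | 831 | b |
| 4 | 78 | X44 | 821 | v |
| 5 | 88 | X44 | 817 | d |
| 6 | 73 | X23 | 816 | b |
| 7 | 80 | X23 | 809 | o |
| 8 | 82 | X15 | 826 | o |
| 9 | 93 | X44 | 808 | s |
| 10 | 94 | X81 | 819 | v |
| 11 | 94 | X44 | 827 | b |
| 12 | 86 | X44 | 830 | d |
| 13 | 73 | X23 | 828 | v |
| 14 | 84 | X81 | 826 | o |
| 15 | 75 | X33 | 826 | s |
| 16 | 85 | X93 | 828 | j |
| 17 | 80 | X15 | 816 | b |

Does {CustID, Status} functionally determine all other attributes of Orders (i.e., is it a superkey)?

No

Rows 5 and 12 have the same {CustID, Status} value (CustID=X44, Status=d) but are distinct tuples, so {CustID, Status} does not determine every attribute — not a superkey.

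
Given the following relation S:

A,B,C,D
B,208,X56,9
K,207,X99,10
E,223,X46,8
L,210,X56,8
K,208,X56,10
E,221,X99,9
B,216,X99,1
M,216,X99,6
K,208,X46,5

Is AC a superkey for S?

Yes

All 9 rows have distinct AC values, so AC → (all attributes) holds and AC is a superkey.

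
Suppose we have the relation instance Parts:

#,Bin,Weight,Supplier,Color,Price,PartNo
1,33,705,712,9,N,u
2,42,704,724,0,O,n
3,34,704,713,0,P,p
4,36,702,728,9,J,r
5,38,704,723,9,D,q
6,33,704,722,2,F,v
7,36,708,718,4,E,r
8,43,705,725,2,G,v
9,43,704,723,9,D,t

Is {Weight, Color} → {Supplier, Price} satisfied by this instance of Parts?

(Weight=705, Color=9): row 1 → {Supplier,Price} = (712, N) ✓
(Weight=704, Color=0): rows 2, 3 → {Supplier,Price} takes values {(724, O), (713, P)} — violation
(Weight=702, Color=9): row 4 → {Supplier,Price} = (728, J) ✓
(Weight=704, Color=9): rows 5, 9 → {Supplier,Price} = (723, D), (723, D) ✓
(Weight=704, Color=2): row 6 → {Supplier,Price} = (722, F) ✓
(Weight=708, Color=4): row 7 → {Supplier,Price} = (718, E) ✓
(Weight=705, Color=2): row 8 → {Supplier,Price} = (725, G) ✓
Two rows agree on {Weight, Color} but differ on {Supplier, Price}, so {Weight, Color} → {Supplier, Price} does not hold.

No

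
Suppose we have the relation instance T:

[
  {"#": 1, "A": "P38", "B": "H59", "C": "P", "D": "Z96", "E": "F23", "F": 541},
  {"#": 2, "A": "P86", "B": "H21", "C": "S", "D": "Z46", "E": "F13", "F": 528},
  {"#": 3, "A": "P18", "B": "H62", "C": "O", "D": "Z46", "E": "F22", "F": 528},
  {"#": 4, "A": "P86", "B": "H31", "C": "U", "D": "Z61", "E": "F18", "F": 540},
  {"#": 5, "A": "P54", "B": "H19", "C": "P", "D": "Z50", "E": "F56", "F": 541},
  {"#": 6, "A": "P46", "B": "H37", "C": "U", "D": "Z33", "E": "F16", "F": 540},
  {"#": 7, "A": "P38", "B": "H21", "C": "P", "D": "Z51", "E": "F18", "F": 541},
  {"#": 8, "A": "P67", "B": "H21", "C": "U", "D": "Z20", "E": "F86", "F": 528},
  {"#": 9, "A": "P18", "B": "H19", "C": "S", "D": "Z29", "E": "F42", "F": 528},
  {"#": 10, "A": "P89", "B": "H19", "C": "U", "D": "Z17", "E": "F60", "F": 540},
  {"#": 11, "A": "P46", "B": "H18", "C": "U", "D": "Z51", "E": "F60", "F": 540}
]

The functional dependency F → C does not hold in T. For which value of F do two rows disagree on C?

F=541: rows 1, 5, 7 → C = P, P, P ✓
F=528: rows 2, 3, 8, 9 → C takes values {S, O, U} — violation
F=540: rows 4, 6, 10, 11 → C = U, U, U, U ✓
The only F value with inconsistent C is F=528.

528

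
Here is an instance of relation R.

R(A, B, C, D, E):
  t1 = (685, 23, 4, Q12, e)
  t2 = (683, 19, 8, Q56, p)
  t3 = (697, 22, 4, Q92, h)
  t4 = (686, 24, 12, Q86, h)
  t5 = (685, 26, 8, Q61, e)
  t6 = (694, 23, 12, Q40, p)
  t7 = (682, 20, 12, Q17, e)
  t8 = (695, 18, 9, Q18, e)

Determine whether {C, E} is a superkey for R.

Yes

All 8 rows have distinct {C, E} values, so {C, E} → (all attributes) holds and {C, E} is a superkey.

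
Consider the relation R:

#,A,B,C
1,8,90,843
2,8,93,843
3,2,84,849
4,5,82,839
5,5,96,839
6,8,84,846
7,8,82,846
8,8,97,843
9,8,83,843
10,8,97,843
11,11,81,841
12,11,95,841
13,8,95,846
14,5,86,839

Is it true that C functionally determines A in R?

C=843: rows 1, 2, 8, 9, 10 → A = 8, 8, 8, 8, 8 ✓
C=849: row 3 → A = 2 ✓
C=839: rows 4, 5, 14 → A = 5, 5, 5 ✓
C=846: rows 6, 7, 13 → A = 8, 8, 8 ✓
C=841: rows 11, 12 → A = 11, 11 ✓
Every C value is associated with a single A value, so C → A holds.

Yes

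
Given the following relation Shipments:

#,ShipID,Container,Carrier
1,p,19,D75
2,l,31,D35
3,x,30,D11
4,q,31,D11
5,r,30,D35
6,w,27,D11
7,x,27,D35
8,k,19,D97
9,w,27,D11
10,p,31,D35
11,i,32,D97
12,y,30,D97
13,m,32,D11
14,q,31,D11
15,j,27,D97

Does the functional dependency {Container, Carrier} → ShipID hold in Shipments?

(Container=19, Carrier=D75): row 1 → ShipID = p ✓
(Container=31, Carrier=D35): rows 2, 10 → ShipID takes values {l, p} — violation
(Container=30, Carrier=D11): row 3 → ShipID = x ✓
(Container=31, Carrier=D11): rows 4, 14 → ShipID = q, q ✓
(Container=30, Carrier=D35): row 5 → ShipID = r ✓
(Container=27, Carrier=D11): rows 6, 9 → ShipID = w, w ✓
(Container=27, Carrier=D35): row 7 → ShipID = x ✓
(Container=19, Carrier=D97): row 8 → ShipID = k ✓
(Container=32, Carrier=D97): row 11 → ShipID = i ✓
(Container=30, Carrier=D97): row 12 → ShipID = y ✓
(Container=32, Carrier=D11): row 13 → ShipID = m ✓
(Container=27, Carrier=D97): row 15 → ShipID = j ✓
Two rows agree on {Container, Carrier} but differ on ShipID, so {Container, Carrier} → ShipID does not hold.

No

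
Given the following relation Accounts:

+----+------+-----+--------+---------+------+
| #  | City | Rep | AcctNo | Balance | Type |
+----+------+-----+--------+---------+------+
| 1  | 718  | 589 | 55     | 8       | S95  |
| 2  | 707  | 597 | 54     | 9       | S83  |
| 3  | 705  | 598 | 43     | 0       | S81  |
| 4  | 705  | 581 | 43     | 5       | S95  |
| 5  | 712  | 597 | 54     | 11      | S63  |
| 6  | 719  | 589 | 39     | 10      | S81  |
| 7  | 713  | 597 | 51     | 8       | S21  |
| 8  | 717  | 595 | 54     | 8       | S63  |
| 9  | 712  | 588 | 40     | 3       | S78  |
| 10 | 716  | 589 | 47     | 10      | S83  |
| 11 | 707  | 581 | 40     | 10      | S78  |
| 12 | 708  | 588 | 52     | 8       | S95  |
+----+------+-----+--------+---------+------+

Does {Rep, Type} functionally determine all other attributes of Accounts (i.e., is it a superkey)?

All 12 rows have distinct {Rep, Type} values, so {Rep, Type} → (all attributes) holds and {Rep, Type} is a superkey.

Yes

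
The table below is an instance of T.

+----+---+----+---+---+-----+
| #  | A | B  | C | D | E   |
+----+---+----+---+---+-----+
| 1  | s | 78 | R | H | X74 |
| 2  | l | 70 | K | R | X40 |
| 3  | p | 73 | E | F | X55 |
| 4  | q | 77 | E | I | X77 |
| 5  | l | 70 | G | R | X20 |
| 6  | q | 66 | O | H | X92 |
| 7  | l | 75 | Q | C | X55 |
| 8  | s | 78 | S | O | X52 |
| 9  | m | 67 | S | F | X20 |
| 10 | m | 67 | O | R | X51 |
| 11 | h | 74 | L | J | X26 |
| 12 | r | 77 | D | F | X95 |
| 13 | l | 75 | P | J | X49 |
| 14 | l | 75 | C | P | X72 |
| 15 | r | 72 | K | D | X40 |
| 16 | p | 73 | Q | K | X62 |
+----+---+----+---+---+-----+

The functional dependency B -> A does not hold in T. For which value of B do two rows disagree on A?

B=78: rows 1, 8 → A = s, s ✓
B=70: rows 2, 5 → A = l, l ✓
B=73: rows 3, 16 → A = p, p ✓
B=77: rows 4, 12 → A takes values {q, r} — violation
B=66: row 6 → A = q ✓
B=75: rows 7, 13, 14 → A = l, l, l ✓
B=67: rows 9, 10 → A = m, m ✓
B=74: row 11 → A = h ✓
B=72: row 15 → A = r ✓
The only B value with inconsistent A is B=77.

77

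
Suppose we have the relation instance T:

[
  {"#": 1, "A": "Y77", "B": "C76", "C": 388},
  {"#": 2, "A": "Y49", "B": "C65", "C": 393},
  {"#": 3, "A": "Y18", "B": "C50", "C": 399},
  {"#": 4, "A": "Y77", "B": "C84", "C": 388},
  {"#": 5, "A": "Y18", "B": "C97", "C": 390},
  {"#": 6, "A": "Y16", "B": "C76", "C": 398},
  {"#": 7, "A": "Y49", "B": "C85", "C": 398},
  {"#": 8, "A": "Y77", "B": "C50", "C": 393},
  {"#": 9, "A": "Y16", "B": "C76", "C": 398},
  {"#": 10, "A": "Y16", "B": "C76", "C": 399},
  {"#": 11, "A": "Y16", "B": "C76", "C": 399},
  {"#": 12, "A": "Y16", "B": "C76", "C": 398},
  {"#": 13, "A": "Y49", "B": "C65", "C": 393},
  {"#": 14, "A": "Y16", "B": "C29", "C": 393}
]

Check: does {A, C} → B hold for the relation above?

No

(A=Y77, C=388): rows 1, 4 → B takes values {C76, C84} — violation
(A=Y49, C=393): rows 2, 13 → B = C65, C65 ✓
(A=Y18, C=399): row 3 → B = C50 ✓
(A=Y18, C=390): row 5 → B = C97 ✓
(A=Y16, C=398): rows 6, 9, 12 → B = C76, C76, C76 ✓
(A=Y49, C=398): row 7 → B = C85 ✓
(A=Y77, C=393): row 8 → B = C50 ✓
(A=Y16, C=399): rows 10, 11 → B = C76, C76 ✓
(A=Y16, C=393): row 14 → B = C29 ✓
Two rows agree on {A, C} but differ on B, so {A, C} → B does not hold.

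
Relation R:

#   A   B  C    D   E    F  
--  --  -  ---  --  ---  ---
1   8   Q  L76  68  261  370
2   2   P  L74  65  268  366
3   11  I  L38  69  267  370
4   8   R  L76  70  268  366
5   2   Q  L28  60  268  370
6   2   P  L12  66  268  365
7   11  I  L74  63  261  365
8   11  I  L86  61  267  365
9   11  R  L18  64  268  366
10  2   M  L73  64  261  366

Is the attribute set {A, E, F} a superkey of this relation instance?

Yes

All 10 rows have distinct {A, E, F} values, so {A, E, F} → (all attributes) holds and {A, E, F} is a superkey.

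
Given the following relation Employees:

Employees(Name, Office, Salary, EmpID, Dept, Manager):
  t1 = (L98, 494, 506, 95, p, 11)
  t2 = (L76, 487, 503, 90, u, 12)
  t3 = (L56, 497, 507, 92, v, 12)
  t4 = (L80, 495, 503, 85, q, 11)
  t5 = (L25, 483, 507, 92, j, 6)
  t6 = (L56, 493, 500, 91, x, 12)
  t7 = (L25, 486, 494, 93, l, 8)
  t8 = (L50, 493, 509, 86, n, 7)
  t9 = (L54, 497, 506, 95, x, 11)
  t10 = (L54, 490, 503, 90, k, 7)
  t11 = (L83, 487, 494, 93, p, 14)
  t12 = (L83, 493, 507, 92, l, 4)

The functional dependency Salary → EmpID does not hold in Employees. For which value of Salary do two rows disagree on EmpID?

Salary=506: rows 1, 9 → EmpID = 95, 95 ✓
Salary=503: rows 2, 4, 10 → EmpID takes values {90, 85} — violation
Salary=507: rows 3, 5, 12 → EmpID = 92, 92, 92 ✓
Salary=500: row 6 → EmpID = 91 ✓
Salary=494: rows 7, 11 → EmpID = 93, 93 ✓
Salary=509: row 8 → EmpID = 86 ✓
The only Salary value with inconsistent EmpID is Salary=503.

503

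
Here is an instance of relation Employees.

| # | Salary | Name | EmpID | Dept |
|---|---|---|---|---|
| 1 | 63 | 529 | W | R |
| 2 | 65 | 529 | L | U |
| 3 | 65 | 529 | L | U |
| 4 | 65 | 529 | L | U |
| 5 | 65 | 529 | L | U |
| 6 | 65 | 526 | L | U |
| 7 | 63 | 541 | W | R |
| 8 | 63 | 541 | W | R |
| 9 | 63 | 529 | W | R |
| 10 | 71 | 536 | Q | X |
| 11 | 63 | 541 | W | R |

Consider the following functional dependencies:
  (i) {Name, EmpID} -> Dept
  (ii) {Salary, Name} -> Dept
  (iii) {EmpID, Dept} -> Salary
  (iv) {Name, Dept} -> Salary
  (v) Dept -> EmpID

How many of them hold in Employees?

(i) {Name, EmpID} -> Dept: every LHS value maps to a single RHS value — holds.
(ii) {Salary, Name} -> Dept: every LHS value maps to a single RHS value — holds.
(iii) {EmpID, Dept} -> Salary: every LHS value maps to a single RHS value — holds.
(iv) {Name, Dept} -> Salary: every LHS value maps to a single RHS value — holds.
(v) Dept -> EmpID: every LHS value maps to a single RHS value — holds.
5 of the 5 dependencies hold.

5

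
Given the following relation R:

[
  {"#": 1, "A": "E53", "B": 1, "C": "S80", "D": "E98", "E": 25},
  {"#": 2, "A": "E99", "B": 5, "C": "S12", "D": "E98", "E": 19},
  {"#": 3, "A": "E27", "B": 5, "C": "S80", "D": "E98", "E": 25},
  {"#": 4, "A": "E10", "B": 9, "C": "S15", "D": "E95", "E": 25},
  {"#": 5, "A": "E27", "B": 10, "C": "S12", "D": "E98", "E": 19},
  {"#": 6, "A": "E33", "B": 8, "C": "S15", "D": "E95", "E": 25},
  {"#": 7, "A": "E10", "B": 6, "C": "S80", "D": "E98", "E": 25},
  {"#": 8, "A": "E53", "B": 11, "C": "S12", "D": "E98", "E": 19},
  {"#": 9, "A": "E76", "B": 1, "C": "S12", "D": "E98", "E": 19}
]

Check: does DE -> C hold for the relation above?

Yes

(D=E98, E=25): rows 1, 3, 7 → C = S80, S80, S80 ✓
(D=E98, E=19): rows 2, 5, 8, 9 → C = S12, S12, S12, S12 ✓
(D=E95, E=25): rows 4, 6 → C = S15, S15 ✓
Every DE value is associated with a single C value, so DE -> C holds.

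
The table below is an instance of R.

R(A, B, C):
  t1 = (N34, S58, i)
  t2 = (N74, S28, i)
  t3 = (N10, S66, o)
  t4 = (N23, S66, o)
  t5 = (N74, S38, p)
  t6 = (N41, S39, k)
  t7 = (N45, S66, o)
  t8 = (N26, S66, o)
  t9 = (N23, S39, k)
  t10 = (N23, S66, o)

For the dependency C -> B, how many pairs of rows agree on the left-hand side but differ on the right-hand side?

C=i: violating pairs (1,2) — 1 pair.
C=o: all 5 rows agree on B — 0 pairs.
C=k: all 2 rows agree on B — 0 pairs.

1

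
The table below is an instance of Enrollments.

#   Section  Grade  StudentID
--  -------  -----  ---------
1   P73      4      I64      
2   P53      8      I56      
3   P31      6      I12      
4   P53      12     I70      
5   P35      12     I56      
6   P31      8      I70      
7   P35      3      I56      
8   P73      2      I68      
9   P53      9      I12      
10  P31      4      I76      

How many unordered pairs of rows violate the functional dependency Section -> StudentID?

Section=P73: violating pairs (1,8) — 1 pair.
Section=P53: violating pairs (2,4), (2,9), (4,9) — 3 pairs.
Section=P31: violating pairs (3,6), (3,10), (6,10) — 3 pairs.
Section=P35: all 2 rows agree on StudentID — 0 pairs.

7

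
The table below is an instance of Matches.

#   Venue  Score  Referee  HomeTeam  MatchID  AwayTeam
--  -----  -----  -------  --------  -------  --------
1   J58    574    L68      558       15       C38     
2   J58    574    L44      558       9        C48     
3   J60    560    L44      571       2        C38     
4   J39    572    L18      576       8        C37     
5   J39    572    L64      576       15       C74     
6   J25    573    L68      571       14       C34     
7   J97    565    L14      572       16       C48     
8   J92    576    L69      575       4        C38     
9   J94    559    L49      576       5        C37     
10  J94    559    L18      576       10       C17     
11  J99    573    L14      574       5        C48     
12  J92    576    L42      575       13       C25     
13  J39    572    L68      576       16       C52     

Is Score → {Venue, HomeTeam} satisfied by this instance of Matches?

No

Score=574: rows 1, 2 → {Venue,HomeTeam} = (J58, 558), (J58, 558) ✓
Score=560: row 3 → {Venue,HomeTeam} = (J60, 571) ✓
Score=572: rows 4, 5, 13 → {Venue,HomeTeam} = (J39, 576), (J39, 576), (J39, 576) ✓
Score=573: rows 6, 11 → {Venue,HomeTeam} takes values {(J25, 571), (J99, 574)} — violation
Score=565: row 7 → {Venue,HomeTeam} = (J97, 572) ✓
Score=576: rows 8, 12 → {Venue,HomeTeam} = (J92, 575), (J92, 575) ✓
Score=559: rows 9, 10 → {Venue,HomeTeam} = (J94, 576), (J94, 576) ✓
Two rows agree on Score but differ on {Venue, HomeTeam}, so Score → {Venue, HomeTeam} does not hold.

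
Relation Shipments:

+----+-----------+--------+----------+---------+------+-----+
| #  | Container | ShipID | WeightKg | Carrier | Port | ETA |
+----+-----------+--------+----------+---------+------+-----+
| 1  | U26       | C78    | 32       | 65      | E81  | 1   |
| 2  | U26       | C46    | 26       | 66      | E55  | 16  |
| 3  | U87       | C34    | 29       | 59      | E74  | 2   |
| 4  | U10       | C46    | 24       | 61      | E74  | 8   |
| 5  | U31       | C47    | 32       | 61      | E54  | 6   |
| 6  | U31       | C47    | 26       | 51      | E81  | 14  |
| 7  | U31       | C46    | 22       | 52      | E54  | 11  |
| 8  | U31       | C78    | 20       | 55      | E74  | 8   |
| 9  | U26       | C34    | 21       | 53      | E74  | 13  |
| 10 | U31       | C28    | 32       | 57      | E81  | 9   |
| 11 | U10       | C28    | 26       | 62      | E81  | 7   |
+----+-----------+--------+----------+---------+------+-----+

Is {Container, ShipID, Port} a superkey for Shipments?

Yes

All 11 rows have distinct {Container, ShipID, Port} values, so {Container, ShipID, Port} → (all attributes) holds and {Container, ShipID, Port} is a superkey.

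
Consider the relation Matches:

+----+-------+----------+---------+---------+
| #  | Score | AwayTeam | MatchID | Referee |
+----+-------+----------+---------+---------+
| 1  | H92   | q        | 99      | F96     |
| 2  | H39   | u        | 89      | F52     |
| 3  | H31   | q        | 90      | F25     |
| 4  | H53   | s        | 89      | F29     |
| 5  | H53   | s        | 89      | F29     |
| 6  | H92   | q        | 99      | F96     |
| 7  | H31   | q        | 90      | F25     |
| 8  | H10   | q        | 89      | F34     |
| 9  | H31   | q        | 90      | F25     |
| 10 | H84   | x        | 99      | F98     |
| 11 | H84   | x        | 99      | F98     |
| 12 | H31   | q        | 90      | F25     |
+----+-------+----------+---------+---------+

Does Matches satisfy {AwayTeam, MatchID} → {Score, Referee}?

Yes

(AwayTeam=q, MatchID=99): rows 1, 6 → {Score,Referee} = (H92, F96), (H92, F96) ✓
(AwayTeam=u, MatchID=89): row 2 → {Score,Referee} = (H39, F52) ✓
(AwayTeam=q, MatchID=90): rows 3, 7, 9, 12 → {Score,Referee} = (H31, F25), (H31, F25), (H31, F25), (H31, F25) ✓
(AwayTeam=s, MatchID=89): rows 4, 5 → {Score,Referee} = (H53, F29), (H53, F29) ✓
(AwayTeam=q, MatchID=89): row 8 → {Score,Referee} = (H10, F34) ✓
(AwayTeam=x, MatchID=99): rows 10, 11 → {Score,Referee} = (H84, F98), (H84, F98) ✓
Every {AwayTeam, MatchID} value is associated with a single {Score, Referee} value, so {AwayTeam, MatchID} → {Score, Referee} holds.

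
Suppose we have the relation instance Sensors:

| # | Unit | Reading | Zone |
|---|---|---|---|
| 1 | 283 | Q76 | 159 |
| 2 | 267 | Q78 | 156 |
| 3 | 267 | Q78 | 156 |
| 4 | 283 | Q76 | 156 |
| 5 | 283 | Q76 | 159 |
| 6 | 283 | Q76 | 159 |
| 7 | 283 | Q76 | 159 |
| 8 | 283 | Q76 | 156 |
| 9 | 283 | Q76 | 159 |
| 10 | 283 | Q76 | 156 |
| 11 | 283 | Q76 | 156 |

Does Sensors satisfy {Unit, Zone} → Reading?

(Unit=283, Zone=159): rows 1, 5, 6, 7, 9 → Reading = Q76, Q76, Q76, Q76, Q76 ✓
(Unit=267, Zone=156): rows 2, 3 → Reading = Q78, Q78 ✓
(Unit=283, Zone=156): rows 4, 8, 10, 11 → Reading = Q76, Q76, Q76, Q76 ✓
Every {Unit, Zone} value is associated with a single Reading value, so {Unit, Zone} → Reading holds.

Yes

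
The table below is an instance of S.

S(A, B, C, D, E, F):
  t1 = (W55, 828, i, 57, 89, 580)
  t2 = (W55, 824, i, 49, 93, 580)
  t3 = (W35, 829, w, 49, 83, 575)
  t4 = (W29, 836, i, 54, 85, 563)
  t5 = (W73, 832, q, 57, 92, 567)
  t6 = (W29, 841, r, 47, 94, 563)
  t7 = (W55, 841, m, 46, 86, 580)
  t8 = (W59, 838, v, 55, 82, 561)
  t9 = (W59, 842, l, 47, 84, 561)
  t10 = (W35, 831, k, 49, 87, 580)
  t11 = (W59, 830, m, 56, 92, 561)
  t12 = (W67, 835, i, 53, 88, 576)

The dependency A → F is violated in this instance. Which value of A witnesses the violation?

W35

A=W55: rows 1, 2, 7 → F = 580, 580, 580 ✓
A=W35: rows 3, 10 → F takes values {575, 580} — violation
A=W29: rows 4, 6 → F = 563, 563 ✓
A=W73: row 5 → F = 567 ✓
A=W59: rows 8, 9, 11 → F = 561, 561, 561 ✓
A=W67: row 12 → F = 576 ✓
The only A value with inconsistent F is A=W35.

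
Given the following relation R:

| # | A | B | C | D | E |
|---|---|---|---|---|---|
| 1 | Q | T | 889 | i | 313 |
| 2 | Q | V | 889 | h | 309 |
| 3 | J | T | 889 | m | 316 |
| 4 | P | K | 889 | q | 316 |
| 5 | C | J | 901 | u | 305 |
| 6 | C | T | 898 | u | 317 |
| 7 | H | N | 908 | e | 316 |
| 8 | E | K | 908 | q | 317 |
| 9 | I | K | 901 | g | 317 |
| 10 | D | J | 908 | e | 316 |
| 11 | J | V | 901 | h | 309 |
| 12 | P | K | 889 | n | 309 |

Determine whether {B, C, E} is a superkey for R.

All 12 rows have distinct {B, C, E} values, so {B, C, E} → (all attributes) holds and {B, C, E} is a superkey.

Yes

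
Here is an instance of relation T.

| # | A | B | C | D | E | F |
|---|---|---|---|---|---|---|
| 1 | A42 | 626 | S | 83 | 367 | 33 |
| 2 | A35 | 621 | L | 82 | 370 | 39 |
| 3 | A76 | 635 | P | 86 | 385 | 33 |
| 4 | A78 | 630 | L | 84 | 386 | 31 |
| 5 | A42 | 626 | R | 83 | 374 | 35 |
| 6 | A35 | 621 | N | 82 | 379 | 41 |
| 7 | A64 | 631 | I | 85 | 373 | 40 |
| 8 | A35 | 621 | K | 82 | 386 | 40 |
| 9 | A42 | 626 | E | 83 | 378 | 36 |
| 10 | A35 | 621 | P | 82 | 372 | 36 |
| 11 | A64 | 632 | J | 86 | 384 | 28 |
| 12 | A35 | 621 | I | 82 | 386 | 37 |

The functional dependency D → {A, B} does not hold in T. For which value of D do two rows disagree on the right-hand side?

D=83: rows 1, 5, 9 → {A,B} = (A42, 626), (A42, 626), (A42, 626) ✓
D=82: rows 2, 6, 8, 10, 12 → {A,B} = (A35, 621), (A35, 621), (A35, 621), (A35, 621), (A35, 621) ✓
D=86: rows 3, 11 → {A,B} takes values {(A76, 635), (A64, 632)} — violation
D=84: row 4 → {A,B} = (A78, 630) ✓
D=85: row 7 → {A,B} = (A64, 631) ✓
The only D value with inconsistent RHS is D=86.

86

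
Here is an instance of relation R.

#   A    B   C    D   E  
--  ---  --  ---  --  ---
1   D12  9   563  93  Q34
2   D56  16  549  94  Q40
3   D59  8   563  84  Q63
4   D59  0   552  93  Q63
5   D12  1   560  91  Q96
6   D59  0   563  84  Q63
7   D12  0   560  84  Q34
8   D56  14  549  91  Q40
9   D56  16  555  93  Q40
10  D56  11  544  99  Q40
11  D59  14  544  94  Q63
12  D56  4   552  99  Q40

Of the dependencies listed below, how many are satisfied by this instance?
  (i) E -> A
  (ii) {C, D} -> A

(i) E -> A: every LHS value maps to a single RHS value — holds.
(ii) {C, D} -> A: every LHS value maps to a single RHS value — holds.
2 of the 2 dependencies hold.

2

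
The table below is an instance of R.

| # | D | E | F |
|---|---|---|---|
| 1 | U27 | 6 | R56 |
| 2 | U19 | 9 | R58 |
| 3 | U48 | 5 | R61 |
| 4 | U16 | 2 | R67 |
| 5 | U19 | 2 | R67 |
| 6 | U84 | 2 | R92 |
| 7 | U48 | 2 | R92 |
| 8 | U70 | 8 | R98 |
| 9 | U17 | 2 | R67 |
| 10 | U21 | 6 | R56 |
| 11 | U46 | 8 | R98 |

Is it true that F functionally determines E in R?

Yes

F=R56: rows 1, 10 → E = 6, 6 ✓
F=R58: row 2 → E = 9 ✓
F=R61: row 3 → E = 5 ✓
F=R67: rows 4, 5, 9 → E = 2, 2, 2 ✓
F=R92: rows 6, 7 → E = 2, 2 ✓
F=R98: rows 8, 11 → E = 8, 8 ✓
Every F value is associated with a single E value, so F -> E holds.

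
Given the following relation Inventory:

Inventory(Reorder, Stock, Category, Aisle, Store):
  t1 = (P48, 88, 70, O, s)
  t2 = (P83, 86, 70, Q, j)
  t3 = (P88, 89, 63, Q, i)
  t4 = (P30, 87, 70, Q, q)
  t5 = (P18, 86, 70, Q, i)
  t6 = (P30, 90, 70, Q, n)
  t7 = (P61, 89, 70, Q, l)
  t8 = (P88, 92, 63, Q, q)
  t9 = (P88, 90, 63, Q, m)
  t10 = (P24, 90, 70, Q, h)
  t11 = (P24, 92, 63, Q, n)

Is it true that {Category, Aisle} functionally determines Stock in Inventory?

No

(Category=70, Aisle=O): row 1 → Stock = 88 ✓
(Category=70, Aisle=Q): rows 2, 4, 5, 6, 7, 10 → Stock takes values {86, 87, 90, 89} — violation
(Category=63, Aisle=Q): rows 3, 8, 9, 11 → Stock takes values {89, 92, 90} — violation
Two rows agree on {Category, Aisle} but differ on Stock, so {Category, Aisle} -> Stock does not hold.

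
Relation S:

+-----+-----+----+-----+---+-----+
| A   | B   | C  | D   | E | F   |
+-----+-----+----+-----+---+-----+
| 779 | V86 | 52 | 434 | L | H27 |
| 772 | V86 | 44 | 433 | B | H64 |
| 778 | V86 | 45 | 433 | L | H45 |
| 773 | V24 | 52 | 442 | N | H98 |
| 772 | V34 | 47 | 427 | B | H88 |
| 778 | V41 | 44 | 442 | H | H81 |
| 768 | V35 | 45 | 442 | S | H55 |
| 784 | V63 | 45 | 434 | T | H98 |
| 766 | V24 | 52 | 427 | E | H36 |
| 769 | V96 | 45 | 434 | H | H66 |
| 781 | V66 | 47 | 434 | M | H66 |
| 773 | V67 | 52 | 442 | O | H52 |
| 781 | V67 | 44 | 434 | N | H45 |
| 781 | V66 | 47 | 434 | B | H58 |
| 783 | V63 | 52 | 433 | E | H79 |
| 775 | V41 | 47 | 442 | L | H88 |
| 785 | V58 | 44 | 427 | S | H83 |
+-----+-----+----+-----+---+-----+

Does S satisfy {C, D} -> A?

No

(C=52, D=434): 1 row → A = 779 ✓
(C=44, D=433): 1 row → A = 772 ✓
(C=45, D=433): 1 row → A = 778 ✓
(C=52, D=442): 2 rows → A = 773, 773 ✓
(C=47, D=427): 1 row → A = 772 ✓
(C=44, D=442): 1 row → A = 778 ✓
(C=45, D=442): 1 row → A = 768 ✓
(C=45, D=434): 2 rows → A takes values {784, 769} — violation
(C=52, D=427): 1 row → A = 766 ✓
(C=47, D=434): 2 rows → A = 781, 781 ✓
(C=44, D=434): 1 row → A = 781 ✓
(C=52, D=433): 1 row → A = 783 ✓
(C=47, D=442): 1 row → A = 775 ✓
(C=44, D=427): 1 row → A = 785 ✓
Two rows agree on {C, D} but differ on A, so {C, D} -> A does not hold.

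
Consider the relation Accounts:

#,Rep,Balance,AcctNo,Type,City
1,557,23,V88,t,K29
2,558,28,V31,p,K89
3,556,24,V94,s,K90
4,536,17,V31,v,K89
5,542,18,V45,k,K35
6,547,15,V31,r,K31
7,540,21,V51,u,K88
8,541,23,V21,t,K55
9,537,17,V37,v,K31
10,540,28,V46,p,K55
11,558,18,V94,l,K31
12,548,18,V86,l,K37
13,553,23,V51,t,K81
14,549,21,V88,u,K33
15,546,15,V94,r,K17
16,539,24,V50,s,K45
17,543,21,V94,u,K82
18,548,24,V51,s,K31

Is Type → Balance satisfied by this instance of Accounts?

Yes

Type=t: rows 1, 8, 13 → Balance = 23, 23, 23 ✓
Type=p: rows 2, 10 → Balance = 28, 28 ✓
Type=s: rows 3, 16, 18 → Balance = 24, 24, 24 ✓
Type=v: rows 4, 9 → Balance = 17, 17 ✓
Type=k: row 5 → Balance = 18 ✓
Type=r: rows 6, 15 → Balance = 15, 15 ✓
Type=u: rows 7, 14, 17 → Balance = 21, 21, 21 ✓
Type=l: rows 11, 12 → Balance = 18, 18 ✓
Every Type value is associated with a single Balance value, so Type → Balance holds.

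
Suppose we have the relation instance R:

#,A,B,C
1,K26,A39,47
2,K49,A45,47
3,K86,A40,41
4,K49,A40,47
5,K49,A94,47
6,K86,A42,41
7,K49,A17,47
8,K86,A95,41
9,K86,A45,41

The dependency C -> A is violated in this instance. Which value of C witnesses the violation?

47

C=47: rows 1, 2, 4, 5, 7 → A takes values {K26, K49} — violation
C=41: rows 3, 6, 8, 9 → A = K86, K86, K86, K86 ✓
The only C value with inconsistent A is C=47.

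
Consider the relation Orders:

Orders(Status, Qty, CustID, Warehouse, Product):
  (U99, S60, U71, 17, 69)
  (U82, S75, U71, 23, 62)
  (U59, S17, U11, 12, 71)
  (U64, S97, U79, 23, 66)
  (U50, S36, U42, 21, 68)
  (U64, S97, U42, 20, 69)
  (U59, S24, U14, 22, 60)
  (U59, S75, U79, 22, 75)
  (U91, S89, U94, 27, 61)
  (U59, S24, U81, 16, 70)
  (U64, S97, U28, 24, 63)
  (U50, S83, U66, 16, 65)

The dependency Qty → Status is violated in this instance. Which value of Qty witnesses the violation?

S75

Qty=S60: 1 row → Status = U99 ✓
Qty=S75: 2 rows → Status takes values {U82, U59} — violation
Qty=S17: 1 row → Status = U59 ✓
Qty=S97: 3 rows → Status = U64, U64, U64 ✓
Qty=S36: 1 row → Status = U50 ✓
Qty=S24: 2 rows → Status = U59, U59 ✓
Qty=S89: 1 row → Status = U91 ✓
Qty=S83: 1 row → Status = U50 ✓
The only Qty value with inconsistent Status is Qty=S75.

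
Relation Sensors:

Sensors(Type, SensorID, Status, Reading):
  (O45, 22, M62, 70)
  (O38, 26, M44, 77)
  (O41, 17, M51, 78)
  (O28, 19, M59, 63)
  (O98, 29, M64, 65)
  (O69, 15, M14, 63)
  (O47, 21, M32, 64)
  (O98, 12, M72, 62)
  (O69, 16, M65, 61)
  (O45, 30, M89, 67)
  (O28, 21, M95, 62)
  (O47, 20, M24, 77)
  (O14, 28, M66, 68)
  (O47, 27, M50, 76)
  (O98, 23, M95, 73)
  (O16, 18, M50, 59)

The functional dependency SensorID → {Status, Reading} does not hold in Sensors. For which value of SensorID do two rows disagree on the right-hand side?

SensorID=22: 1 row → {Status,Reading} = (M62, 70) ✓
SensorID=26: 1 row → {Status,Reading} = (M44, 77) ✓
SensorID=17: 1 row → {Status,Reading} = (M51, 78) ✓
SensorID=19: 1 row → {Status,Reading} = (M59, 63) ✓
SensorID=29: 1 row → {Status,Reading} = (M64, 65) ✓
SensorID=15: 1 row → {Status,Reading} = (M14, 63) ✓
SensorID=21: 2 rows → {Status,Reading} takes values {(M32, 64), (M95, 62)} — violation
SensorID=12: 1 row → {Status,Reading} = (M72, 62) ✓
SensorID=16: 1 row → {Status,Reading} = (M65, 61) ✓
SensorID=30: 1 row → {Status,Reading} = (M89, 67) ✓
SensorID=20: 1 row → {Status,Reading} = (M24, 77) ✓
SensorID=28: 1 row → {Status,Reading} = (M66, 68) ✓
SensorID=27: 1 row → {Status,Reading} = (M50, 76) ✓
SensorID=23: 1 row → {Status,Reading} = (M95, 73) ✓
SensorID=18: 1 row → {Status,Reading} = (M50, 59) ✓
The only SensorID value with inconsistent RHS is SensorID=21.

21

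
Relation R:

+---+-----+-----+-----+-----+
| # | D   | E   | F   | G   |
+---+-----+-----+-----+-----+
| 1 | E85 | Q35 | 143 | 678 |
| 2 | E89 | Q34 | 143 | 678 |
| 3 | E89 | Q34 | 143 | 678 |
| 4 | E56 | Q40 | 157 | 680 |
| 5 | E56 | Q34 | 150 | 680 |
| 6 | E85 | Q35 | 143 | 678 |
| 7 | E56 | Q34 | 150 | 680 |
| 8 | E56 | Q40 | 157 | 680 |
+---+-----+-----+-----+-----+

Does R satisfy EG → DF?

Yes

(E=Q35, G=678): rows 1, 6 → {D,F} = (E85, 143), (E85, 143) ✓
(E=Q34, G=678): rows 2, 3 → {D,F} = (E89, 143), (E89, 143) ✓
(E=Q40, G=680): rows 4, 8 → {D,F} = (E56, 157), (E56, 157) ✓
(E=Q34, G=680): rows 5, 7 → {D,F} = (E56, 150), (E56, 150) ✓
Every EG value is associated with a single DF value, so EG → DF holds.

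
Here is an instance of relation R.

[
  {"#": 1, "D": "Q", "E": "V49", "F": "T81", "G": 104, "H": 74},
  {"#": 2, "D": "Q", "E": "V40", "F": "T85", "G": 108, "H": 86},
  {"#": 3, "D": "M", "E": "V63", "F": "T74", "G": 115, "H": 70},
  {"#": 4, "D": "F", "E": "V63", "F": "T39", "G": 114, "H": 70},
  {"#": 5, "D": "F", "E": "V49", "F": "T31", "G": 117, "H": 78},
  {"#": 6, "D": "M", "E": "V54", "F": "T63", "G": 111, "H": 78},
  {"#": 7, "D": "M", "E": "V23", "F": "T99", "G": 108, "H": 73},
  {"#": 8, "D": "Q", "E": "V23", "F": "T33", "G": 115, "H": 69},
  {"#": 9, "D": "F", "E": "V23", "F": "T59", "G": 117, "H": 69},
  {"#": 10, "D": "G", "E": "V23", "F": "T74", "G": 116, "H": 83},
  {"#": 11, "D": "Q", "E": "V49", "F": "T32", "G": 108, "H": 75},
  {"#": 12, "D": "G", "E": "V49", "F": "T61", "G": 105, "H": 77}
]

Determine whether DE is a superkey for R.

Rows 1 and 11 have the same DE value (D=Q, E=V49) but are distinct tuples, so DE does not determine every attribute — not a superkey.

No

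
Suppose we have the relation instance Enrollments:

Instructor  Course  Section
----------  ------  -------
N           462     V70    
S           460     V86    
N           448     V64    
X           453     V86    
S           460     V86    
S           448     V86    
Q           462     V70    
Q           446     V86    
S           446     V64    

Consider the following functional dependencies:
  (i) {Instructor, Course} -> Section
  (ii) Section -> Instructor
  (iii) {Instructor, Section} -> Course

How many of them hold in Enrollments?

1

(i) {Instructor, Course} -> Section: every LHS value maps to a single RHS value — holds.
(ii) Section -> Instructor: Section=V70: 2 rows → Instructor takes values {N, Q} — violation; Section=V86: 5 rows → Instructor takes values {S, X, Q} — violation; Section=V64: 2 rows → Instructor takes values {N, S} — violation — fails.
(iii) {Instructor, Section} -> Course: (Instructor=S, Section=V86): 3 rows → Course takes values {460, 448} — violation — fails.
1 of the 3 dependencies holds.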